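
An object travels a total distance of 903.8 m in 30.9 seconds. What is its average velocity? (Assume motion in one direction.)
v_avg = Δd / Δt = 903.8 / 30.9 = 29.25 m/s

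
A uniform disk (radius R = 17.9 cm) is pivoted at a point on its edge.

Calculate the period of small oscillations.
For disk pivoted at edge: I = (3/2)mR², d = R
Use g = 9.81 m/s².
I/m = (3/2)R² = 0.04806 m²; d = R = 0.179 m
T = 2π√((3/2)R²/(gR)) = 2π√(3R/(2g)) = 1.039 s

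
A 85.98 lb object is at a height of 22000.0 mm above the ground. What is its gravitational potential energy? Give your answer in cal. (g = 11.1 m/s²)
PE = mgh = 39 kg × 11.1 m/s² × 22 m = 9524 J = 2276.0 cal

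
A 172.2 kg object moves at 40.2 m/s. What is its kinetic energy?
KE = ½mv² = ½×172.2×40.2² = 139141.0 J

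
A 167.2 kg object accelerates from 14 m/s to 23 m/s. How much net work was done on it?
W_net = ΔKE = ½m(v₂² − v₁²) = ½×167.2×(23² − 14²) = 27838.8 J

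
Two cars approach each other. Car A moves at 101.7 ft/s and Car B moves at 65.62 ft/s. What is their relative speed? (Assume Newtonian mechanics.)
v_rel = v_A + v_B = 101.7 + 65.62 = 167.3 ft/s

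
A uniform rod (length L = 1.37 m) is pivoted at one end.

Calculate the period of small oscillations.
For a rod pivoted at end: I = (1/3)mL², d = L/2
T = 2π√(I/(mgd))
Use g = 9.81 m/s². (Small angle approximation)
I/m = (1/3)L² = 0.6256 m²; d = L/2 = 0.685 m
T = 2π√(I/(mgd)) = 2π√(0.6256/(9.81×0.685)) = 1.917 s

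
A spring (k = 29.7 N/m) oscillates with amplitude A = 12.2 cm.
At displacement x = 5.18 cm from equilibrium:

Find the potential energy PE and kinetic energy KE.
E_total = ½kA² = ½×29.7×(0.122)² = 0.221 J
PE = ½kx² = ½×29.7×(0.0518)² = 0.03985 J
KE = E_total − PE = 0.1812 J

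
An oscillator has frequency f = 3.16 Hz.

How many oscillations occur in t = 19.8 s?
n = f×t = 3.16×19.8 = 62.57 oscillations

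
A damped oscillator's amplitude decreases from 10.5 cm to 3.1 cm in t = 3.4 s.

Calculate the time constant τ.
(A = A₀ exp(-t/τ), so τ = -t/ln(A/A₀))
A/A₀ = 3.1/10.5 = 0.2952; ln(A/A₀) = -1.22
τ = −t/ln(A/A₀) = −3.4/-1.22 = 2.787 s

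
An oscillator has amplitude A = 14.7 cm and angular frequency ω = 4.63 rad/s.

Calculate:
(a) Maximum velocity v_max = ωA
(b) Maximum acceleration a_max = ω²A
v_max = ωA = 4.63×0.147 = 0.6806 m/s
a_max = ω²A = 4.63²×0.147 = 3.151 m/s²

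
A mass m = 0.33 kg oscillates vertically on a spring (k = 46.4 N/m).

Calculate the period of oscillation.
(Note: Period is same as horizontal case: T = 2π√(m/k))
T = 2π√(m/k) = 2π√(0.33/46.4) = 0.5299 s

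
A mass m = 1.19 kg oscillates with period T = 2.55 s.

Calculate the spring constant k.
T = 2π√(m/k) → k = m(2π/T)² = 1.19×(2π/2.55)² = 7.225 N/m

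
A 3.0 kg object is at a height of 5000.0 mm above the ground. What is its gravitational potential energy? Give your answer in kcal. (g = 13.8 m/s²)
PE = mgh = 3 kg × 13.8 m/s² × 5 m = 207 J = 0.04947 kcal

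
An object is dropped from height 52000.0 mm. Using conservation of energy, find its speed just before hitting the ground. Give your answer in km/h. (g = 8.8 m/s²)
mgh = ½mv² → v = √(2gh) = √(2×8.8×52) = 30.25 m/s = 108.9 km/h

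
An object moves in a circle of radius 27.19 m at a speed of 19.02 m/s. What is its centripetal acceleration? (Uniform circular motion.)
a_c = v²/r = 19.02²/27.19 = 361.76/27.19 = 13.3 m/s²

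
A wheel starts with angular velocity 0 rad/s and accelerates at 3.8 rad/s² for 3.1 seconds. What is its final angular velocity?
ω = ω₀ + αt = 0 + 3.8 × 3.1 = 11.78 rad/s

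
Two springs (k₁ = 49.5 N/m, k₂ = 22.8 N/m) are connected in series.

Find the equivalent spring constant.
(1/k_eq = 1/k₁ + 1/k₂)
1/k_eq = 1/49.5 + 1/22.8 = 0.064062; k_eq = 15.61 N/m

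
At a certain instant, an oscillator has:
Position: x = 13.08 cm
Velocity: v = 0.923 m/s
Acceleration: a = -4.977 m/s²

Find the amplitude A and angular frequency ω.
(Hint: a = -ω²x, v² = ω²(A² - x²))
a = −ω²x → ω = √(|a|/x) = √(4.977/0.1308) = 6.169 rad/s
v² = ω²(A² − x²) → A = √(x² + v²/ω²) = √(0.1308² + 0.923²/6.169²) = 0.1987 m = 19.87 cm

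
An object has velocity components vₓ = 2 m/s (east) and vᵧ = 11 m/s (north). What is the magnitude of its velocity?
|v| = √(vₓ² + vᵧ²) = √(2² + 11²) = √(125) = 11.18 m/s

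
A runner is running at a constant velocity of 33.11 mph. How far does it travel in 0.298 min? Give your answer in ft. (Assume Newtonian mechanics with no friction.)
d = vt (with unit conversion) = 868.3 ft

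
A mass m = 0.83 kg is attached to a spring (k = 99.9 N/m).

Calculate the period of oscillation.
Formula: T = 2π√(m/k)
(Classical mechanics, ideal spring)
T = 2π√(m/k) = 2π√(0.83/99.9) = 0.5727 s; f = 1/T = 1.746 Hz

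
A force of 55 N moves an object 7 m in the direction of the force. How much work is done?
W = Fd = 55×7 = 385.0 J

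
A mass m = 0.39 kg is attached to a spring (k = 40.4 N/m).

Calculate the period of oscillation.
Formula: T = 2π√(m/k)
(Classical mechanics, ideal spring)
T = 2π√(m/k) = 2π√(0.39/40.4) = 0.6173 s; f = 1/T = 1.62 Hz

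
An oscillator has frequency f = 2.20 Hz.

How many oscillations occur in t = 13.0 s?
n = f×t = 2.2×13.0 = 28.6 oscillations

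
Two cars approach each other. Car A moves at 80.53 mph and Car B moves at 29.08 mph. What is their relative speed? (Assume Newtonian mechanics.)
v_rel = v_A + v_B = 80.53 + 29.08 = 109.6 mph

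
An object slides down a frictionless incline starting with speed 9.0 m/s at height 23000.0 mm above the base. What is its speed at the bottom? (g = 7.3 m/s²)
½mv₀² + mgh = ½mv² → v = √(v₀² + 2gh) = √(9² + 2×7.3×23) = 20.42 m/s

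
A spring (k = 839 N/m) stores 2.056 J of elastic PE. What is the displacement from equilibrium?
PE = ½kx² → x = √(2PE/k) = √(2×2.056/839) = 0.07001 m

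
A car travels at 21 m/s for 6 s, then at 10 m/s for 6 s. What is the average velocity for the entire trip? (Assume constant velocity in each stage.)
d₁ = v₁t₁ = 21 × 6 = 126 m
d₂ = v₂t₂ = 10 × 6 = 60 m
d_total = 186 m, t_total = 12 s
v_avg = d_total/t_total = 186/12 = 15.5 m/s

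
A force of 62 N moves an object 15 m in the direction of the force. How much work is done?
W = Fd = 62×15 = 930.0 J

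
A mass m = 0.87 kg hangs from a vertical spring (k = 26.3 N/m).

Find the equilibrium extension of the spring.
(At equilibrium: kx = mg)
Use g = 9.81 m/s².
x_eq = mg/k = 0.87×9.81/26.3 = 0.3245 m = 32.45 cm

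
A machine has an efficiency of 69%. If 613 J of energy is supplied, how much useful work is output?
W_out = η × W_in = 0.69 × 613 = 422.97 J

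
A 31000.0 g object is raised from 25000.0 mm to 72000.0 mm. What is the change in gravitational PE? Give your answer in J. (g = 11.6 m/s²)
ΔPE = mg(h₂ − h₁) = 31 kg × 11.6 m/s² × (72 − 25) m = 1.69e+04 J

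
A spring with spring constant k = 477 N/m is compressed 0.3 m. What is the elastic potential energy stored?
PE = ½kx² = ½×477×0.3² = 21.46 J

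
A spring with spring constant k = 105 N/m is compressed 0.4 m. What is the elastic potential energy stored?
PE = ½kx² = ½×105×0.4² = 8.4 J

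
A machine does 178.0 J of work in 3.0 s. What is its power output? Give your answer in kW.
P = W/t = 178 J / 3 s = 59.33 W = 0.05933 kW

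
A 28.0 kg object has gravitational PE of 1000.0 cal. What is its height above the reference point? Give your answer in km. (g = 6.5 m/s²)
PE = mgh → h = PE/(mg) = 4184 J / (28 kg × 6.5 m/s²) = 22.99 m = 0.02299 km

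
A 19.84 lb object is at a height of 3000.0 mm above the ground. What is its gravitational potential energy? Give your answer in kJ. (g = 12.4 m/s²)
PE = mgh = 8.999 kg × 12.4 m/s² × 3 m = 334.8 J = 0.3348 kJ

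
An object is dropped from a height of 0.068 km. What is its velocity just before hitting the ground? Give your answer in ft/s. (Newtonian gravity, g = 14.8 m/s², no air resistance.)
v = √(2gh) (with unit conversion) = 147.2 ft/s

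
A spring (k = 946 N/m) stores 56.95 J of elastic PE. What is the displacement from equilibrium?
PE = ½kx² → x = √(2PE/k) = √(2×56.95/946) = 0.347 m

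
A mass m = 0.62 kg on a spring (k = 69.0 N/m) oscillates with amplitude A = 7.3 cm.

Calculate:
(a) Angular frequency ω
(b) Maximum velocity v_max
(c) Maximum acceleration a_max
ω = √(k/m) = √(69.0/0.62) = 10.55 rad/s
v_max = ωA = 10.55×0.073 = 0.7701 m/s
a_max = ω²A = 10.55²×0.073 = 8.124 m/s²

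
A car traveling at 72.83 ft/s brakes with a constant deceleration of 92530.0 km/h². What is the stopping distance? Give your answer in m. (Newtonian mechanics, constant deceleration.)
d = v₀² / (2a) (with unit conversion) = 34.51 m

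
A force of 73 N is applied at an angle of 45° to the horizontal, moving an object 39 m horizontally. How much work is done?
W = Fd cosθ = 73×39×cos(45°) = 2013.1 J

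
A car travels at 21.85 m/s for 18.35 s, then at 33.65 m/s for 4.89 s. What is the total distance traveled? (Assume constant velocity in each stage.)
d₁ = v₁t₁ = 21.85 × 18.35 = 400.948 m
d₂ = v₂t₂ = 33.65 × 4.89 = 164.548 m
d_total = 400.948 + 164.548 = 565.5 m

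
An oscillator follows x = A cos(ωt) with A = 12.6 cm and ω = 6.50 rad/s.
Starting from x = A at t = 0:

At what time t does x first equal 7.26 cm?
cos(ωt) = x/A = 7.26/12.6 = 0.5762
ωt = arccos(0.5762) = 0.9567 rad
t = 0.9567/6.5 = 0.1472 s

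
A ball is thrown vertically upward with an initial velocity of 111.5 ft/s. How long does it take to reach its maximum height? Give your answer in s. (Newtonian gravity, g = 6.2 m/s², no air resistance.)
t_up = v₀/g (with unit conversion) = 5.481 s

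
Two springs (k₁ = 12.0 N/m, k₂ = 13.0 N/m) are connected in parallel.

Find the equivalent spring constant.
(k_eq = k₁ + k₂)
k_eq = k₁ + k₂ = 12.0 + 13.0 = 25 N/m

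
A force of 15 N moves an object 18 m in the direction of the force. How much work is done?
W = Fd = 15×18 = 270.0 J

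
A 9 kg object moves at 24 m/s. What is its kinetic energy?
KE = ½mv² = ½×9×24² = 2592.0 J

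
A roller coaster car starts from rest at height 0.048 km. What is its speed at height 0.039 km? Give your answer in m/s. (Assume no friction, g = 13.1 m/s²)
mgh₁ = ½mv₂² + mgh₂ → v₂ = √(2g(h₁−h₂)) = √(2×13.1×(48−39)) = 15.36 m/s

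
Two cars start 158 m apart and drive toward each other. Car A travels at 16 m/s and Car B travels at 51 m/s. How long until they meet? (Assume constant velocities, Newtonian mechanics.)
Combined speed: v_combined = 16 + 51 = 67 m/s
Time to meet: t = d/67 = 158/67 = 2.36 s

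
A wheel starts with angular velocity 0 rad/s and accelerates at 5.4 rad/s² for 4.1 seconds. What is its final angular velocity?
ω = ω₀ + αt = 0 + 5.4 × 4.1 = 22.14 rad/s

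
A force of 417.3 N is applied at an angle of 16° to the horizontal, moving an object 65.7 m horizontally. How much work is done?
W = Fd cosθ = 417.3×65.7×cos(16°) = 26355.0 J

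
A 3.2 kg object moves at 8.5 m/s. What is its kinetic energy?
KE = ½mv² = ½×3.2×8.5² = 115.6 J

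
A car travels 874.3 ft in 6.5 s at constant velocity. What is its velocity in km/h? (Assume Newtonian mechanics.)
v = d/t (with unit conversion) = 147.6 km/h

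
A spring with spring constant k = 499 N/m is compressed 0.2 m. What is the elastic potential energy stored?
PE = ½kx² = ½×499×0.2² = 9.98 J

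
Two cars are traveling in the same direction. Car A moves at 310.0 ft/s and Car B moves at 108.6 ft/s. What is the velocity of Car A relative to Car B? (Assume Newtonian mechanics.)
v_rel = v_A - v_B = 310.0 - 108.6 = 201.4 ft/s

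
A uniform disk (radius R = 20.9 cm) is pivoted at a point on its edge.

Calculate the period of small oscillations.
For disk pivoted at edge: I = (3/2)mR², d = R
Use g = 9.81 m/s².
I/m = (3/2)R² = 0.06552 m²; d = R = 0.209 m
T = 2π√((3/2)R²/(gR)) = 2π√(3R/(2g)) = 1.123 s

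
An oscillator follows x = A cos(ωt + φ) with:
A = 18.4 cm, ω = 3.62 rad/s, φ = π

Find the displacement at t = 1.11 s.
x = A cos(ωt + φ) = 18.4×cos(3.62×1.11 + π) = 11.77 cm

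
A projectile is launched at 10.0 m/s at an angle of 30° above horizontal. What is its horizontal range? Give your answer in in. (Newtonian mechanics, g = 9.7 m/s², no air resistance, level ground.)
R = v₀² sin(2θ) / g (with unit conversion) = 351.5 in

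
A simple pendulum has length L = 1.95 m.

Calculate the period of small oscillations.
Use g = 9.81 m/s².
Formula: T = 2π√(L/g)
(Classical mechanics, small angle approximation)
T = 2π√(L/g) = 2π√(1.95/9.81) = 2.801 s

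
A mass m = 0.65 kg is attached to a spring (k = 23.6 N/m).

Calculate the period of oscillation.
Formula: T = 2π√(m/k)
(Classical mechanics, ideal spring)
T = 2π√(m/k) = 2π√(0.65/23.6) = 1.043 s; f = 1/T = 0.959 Hz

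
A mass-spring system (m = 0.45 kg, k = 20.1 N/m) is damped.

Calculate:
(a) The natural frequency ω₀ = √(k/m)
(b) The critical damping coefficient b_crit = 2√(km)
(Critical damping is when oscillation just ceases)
ω₀ = √(k/m) = √(20.1/0.45) = 6.683 rad/s
b_crit = 2√(km) = 2√(20.1×0.45) = 6.015 kg/s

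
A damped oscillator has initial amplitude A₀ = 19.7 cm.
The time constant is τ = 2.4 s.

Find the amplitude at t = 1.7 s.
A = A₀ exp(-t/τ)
A = A₀ exp(−t/τ) = 19.7×exp(−1.7/2.4) = 9.702 cm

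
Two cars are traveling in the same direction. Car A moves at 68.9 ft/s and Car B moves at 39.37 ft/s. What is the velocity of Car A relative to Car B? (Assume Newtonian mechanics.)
v_rel = v_A - v_B = 68.9 - 39.37 = 29.53 ft/s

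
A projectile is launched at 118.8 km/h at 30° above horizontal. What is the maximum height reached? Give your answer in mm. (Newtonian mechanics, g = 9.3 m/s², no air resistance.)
H = v₀²sin²(θ)/(2g) (with unit conversion) = 14640.0 mm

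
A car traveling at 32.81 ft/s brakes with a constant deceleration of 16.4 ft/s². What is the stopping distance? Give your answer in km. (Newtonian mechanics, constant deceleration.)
d = v₀² / (2a) (with unit conversion) = 0.01 km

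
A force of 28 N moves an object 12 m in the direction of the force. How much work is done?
W = Fd = 28×12 = 336.0 J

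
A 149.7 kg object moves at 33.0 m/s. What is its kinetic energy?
KE = ½mv² = ½×149.7×33.0² = 81511.65 J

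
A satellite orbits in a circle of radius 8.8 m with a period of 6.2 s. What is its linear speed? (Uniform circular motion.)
v = 2πr/T = 2π×8.8/6.2 = 8.92 m/s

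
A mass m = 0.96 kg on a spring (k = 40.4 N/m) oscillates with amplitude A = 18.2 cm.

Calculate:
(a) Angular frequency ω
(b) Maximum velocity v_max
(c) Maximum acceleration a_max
ω = √(k/m) = √(40.4/0.96) = 6.487 rad/s
v_max = ωA = 6.487×0.182 = 1.181 m/s
a_max = ω²A = 6.487²×0.182 = 7.659 m/s²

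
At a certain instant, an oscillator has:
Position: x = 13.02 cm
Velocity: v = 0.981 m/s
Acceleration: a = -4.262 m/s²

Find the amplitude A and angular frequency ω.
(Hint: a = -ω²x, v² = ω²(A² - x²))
a = −ω²x → ω = √(|a|/x) = √(4.262/0.1302) = 5.721 rad/s
v² = ω²(A² − x²) → A = √(x² + v²/ω²) = √(0.1302² + 0.981²/5.721²) = 0.2153 m = 21.53 cm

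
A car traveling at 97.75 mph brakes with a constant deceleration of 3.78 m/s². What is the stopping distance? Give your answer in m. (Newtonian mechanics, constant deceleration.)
d = v₀² / (2a) (with unit conversion) = 252.6 m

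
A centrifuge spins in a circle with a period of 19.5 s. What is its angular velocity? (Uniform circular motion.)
ω = 2π/T = 2π/19.5 = 0.3222 rad/s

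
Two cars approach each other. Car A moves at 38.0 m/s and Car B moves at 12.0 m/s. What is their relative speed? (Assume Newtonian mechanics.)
v_rel = v_A + v_B = 38.0 + 12.0 = 50.0 m/s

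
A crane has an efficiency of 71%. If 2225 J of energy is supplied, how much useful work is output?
W_out = η × W_in = 0.71 × 2225 = 1579.8 J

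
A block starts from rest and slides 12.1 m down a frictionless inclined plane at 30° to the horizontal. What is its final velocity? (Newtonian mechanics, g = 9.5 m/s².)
a = g sin(θ) = 9.5 × sin(30°) = 4.75 m/s²
v = √(2ad) = √(2 × 4.75 × 12.1) = 10.72 m/s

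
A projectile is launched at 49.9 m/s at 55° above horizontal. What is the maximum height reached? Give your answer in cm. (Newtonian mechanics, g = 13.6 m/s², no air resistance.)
H = v₀²sin²(θ)/(2g) (with unit conversion) = 6143.0 cm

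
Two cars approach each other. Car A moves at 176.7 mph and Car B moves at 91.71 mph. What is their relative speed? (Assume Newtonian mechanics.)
v_rel = v_A + v_B = 176.7 + 91.71 = 268.4 mph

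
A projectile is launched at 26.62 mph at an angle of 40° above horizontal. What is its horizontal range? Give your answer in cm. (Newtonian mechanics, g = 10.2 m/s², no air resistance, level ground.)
R = v₀² sin(2θ) / g (with unit conversion) = 1367.0 cm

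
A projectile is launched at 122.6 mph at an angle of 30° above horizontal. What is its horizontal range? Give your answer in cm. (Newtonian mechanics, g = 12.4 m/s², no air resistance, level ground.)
R = v₀² sin(2θ) / g (with unit conversion) = 20980.0 cm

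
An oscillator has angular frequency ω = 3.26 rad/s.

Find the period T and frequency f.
T = 2π/ω = 2π/3.26 = 1.927 s; f = ω/2π = 0.5188 Hz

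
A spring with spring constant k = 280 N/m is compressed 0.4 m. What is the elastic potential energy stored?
PE = ½kx² = ½×280×0.4² = 22.4 J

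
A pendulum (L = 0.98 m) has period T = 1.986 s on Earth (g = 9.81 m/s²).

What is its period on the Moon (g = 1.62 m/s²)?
T = 2π√(L/g), so T_moon/T_earth = √(g_earth/g_moon)
T_moon = 2π√(0.98/1.62) = 4.887 s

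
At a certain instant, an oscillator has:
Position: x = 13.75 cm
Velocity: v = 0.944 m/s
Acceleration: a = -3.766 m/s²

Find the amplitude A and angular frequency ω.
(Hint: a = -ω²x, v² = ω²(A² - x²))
a = −ω²x → ω = √(|a|/x) = √(3.766/0.1375) = 5.233 rad/s
v² = ω²(A² − x²) → A = √(x² + v²/ω²) = √(0.1375² + 0.944²/5.233²) = 0.2268 m = 22.68 cm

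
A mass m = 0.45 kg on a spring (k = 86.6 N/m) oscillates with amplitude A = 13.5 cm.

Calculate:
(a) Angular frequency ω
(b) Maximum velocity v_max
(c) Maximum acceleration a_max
ω = √(k/m) = √(86.6/0.45) = 13.87 rad/s
v_max = ωA = 13.87×0.135 = 1.873 m/s
a_max = ω²A = 13.87²×0.135 = 25.98 m/s²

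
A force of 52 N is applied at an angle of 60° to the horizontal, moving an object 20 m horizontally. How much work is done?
W = Fd cosθ = 52×20×cos(60°) = 520.0 J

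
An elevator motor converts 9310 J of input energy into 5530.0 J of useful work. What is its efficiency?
η = W_out/W_in = 5530.0/9310 = 0.594 = 59.4%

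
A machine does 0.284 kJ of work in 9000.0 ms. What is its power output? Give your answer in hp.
P = W/t = 284 J / 9 s = 31.56 W = 0.04232 hp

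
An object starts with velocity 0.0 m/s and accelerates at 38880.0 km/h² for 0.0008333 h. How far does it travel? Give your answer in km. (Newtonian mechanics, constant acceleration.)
d = v₀t + ½at² (with unit conversion) = 0.0135 km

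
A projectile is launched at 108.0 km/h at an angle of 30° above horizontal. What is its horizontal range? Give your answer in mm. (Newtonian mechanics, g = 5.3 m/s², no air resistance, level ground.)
R = v₀² sin(2θ) / g (with unit conversion) = 147100.0 mm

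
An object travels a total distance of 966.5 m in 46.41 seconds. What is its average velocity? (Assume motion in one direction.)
v_avg = Δd / Δt = 966.5 / 46.41 = 20.83 m/s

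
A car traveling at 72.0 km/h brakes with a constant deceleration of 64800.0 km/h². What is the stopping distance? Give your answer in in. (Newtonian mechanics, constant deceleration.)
d = v₀² / (2a) (with unit conversion) = 1575.0 in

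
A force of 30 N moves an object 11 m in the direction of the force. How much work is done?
W = Fd = 30×11 = 330.0 J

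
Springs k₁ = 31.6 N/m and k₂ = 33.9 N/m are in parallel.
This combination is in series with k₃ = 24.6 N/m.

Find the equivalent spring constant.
k₁₂ = k₁ + k₂ = 65.5 N/m (parallel)
1/k_eq = 1/k₁₂ + 1/k₃ → k_eq = 17.88 N/m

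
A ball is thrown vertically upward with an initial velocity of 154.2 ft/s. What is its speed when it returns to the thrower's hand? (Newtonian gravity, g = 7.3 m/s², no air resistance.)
By conservation of energy, the ball returns at the same speed = 154.2 ft/s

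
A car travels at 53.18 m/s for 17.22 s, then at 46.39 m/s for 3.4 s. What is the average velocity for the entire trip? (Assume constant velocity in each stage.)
d₁ = v₁t₁ = 53.18 × 17.22 = 915.76 m
d₂ = v₂t₂ = 46.39 × 3.4 = 157.726 m
d_total = 1073.49 m, t_total = 20.62 s
v_avg = d_total/t_total = 1073.49/20.62 = 52.06 m/s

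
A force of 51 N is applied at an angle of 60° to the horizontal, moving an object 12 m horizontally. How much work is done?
W = Fd cosθ = 51×12×cos(60°) = 306.0 J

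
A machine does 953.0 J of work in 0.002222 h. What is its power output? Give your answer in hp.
P = W/t = 953 J / 7.999 s = 119.1 W = 0.1598 hp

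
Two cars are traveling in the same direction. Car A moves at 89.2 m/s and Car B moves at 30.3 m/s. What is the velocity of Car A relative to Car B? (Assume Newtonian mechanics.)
v_rel = v_A - v_B = 89.2 - 30.3 = 58.9 m/s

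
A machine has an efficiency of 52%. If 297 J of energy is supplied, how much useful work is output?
W_out = η × W_in = 0.52 × 297 = 154.44 J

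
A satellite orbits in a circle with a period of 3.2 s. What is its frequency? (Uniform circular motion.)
f = 1/T = 1/3.2 = 0.3125 Hz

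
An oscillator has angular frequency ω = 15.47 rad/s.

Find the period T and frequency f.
T = 2π/ω = 2π/15.47 = 0.4062 s; f = ω/2π = 2.462 Hz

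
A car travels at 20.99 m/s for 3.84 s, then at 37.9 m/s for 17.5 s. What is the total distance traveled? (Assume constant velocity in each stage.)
d₁ = v₁t₁ = 20.99 × 3.84 = 80.6016 m
d₂ = v₂t₂ = 37.9 × 17.5 = 663.25 m
d_total = 80.6016 + 663.25 = 743.85 m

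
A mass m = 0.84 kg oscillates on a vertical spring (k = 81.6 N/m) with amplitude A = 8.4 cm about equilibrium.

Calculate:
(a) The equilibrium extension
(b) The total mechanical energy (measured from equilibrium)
x_eq = mg/k = 0.84×9.81/81.6 = 0.101 m = 10.1 cm
E = ½kA² = ½×81.6×(0.084)² = 0.2879 J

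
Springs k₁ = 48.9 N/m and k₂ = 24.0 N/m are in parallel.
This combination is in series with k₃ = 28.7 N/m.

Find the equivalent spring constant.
k₁₂ = k₁ + k₂ = 72.9 N/m (parallel)
1/k_eq = 1/k₁₂ + 1/k₃ → k_eq = 20.59 N/m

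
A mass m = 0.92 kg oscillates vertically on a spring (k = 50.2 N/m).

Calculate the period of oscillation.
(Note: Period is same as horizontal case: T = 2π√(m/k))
T = 2π√(m/k) = 2π√(0.92/50.2) = 0.8506 s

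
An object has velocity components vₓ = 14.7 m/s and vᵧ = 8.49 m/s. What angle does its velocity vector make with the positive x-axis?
θ = arctan(vᵧ/vₓ) = arctan(8.49/14.7) = 30.01°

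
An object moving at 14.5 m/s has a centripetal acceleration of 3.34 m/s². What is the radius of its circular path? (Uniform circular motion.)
r = v²/a_c = 14.5²/3.34 = 62.95 m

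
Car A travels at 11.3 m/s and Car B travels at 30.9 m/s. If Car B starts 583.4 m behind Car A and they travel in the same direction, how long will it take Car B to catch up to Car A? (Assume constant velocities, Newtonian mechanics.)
Relative speed: v_rel = 30.9 - 11.3 = 19.6 m/s
Time to catch: t = d₀/v_rel = 583.4/19.6 = 29.77 s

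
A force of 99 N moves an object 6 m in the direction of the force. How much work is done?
W = Fd = 99×6 = 594.0 J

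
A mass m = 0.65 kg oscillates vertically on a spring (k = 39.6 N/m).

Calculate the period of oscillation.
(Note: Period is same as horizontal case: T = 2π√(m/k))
T = 2π√(m/k) = 2π√(0.65/39.6) = 0.805 s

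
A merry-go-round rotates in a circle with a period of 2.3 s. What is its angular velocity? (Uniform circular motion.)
ω = 2π/T = 2π/2.3 = 2.7318 rad/s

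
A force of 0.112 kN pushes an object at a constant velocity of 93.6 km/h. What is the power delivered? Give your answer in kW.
P = Fv = 112 N × 26 m/s = 2912 W = 2.912 kW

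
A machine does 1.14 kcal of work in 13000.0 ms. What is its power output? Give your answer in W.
P = W/t = 4770 J / 13 s = 366.9 W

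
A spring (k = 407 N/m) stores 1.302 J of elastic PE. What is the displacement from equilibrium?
PE = ½kx² → x = √(2PE/k) = √(2×1.302/407) = 0.07999 m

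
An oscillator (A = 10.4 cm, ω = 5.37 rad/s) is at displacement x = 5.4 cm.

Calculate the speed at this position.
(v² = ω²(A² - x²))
v = ω√(A² − x²) = 5.37×√(0.104² − 0.054²) = 0.4773 m/s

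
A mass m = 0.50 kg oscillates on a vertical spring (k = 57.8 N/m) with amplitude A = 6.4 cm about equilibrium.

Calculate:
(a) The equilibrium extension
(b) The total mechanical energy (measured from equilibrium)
x_eq = mg/k = 0.5×9.81/57.8 = 0.08486 m = 8.486 cm
E = ½kA² = ½×57.8×(0.064)² = 0.1184 J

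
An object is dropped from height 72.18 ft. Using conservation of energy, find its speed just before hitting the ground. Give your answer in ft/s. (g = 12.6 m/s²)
mgh = ½mv² → v = √(2gh) = √(2×12.6×22) = 23.55 m/s = 77.25 ft/s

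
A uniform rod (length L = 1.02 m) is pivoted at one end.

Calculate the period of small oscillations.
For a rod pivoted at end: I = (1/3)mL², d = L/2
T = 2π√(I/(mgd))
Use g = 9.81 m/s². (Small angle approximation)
I/m = (1/3)L² = 0.3468 m²; d = L/2 = 0.51 m
T = 2π√(I/(mgd)) = 2π√(0.3468/(9.81×0.51)) = 1.654 s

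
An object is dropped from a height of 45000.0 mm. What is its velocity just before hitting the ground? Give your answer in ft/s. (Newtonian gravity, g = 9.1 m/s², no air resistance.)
v = √(2gh) (with unit conversion) = 93.89 ft/s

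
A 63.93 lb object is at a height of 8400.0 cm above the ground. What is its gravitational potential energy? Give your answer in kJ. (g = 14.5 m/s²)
PE = mgh = 29 kg × 14.5 m/s² × 84 m = 3.532e+04 J = 35.32 kJ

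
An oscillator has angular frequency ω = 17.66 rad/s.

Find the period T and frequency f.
T = 2π/ω = 2π/17.66 = 0.3558 s; f = ω/2π = 2.811 Hz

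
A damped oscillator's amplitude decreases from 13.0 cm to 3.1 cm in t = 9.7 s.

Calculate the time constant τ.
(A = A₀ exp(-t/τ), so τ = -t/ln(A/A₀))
A/A₀ = 3.1/13.0 = 0.2385; ln(A/A₀) = -1.434
τ = −t/ln(A/A₀) = −9.7/-1.434 = 6.766 s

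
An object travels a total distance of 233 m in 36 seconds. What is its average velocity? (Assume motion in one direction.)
v_avg = Δd / Δt = 233 / 36 = 6.47 m/s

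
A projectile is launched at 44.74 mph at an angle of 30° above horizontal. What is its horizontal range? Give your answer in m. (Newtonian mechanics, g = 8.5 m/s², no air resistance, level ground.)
R = v₀² sin(2θ) / g (with unit conversion) = 40.76 m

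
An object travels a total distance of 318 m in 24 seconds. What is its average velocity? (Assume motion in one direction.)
v_avg = Δd / Δt = 318 / 24 = 13.25 m/s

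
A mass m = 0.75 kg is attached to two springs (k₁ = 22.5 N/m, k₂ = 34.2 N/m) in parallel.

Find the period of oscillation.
k_eq = k₁+k₂ = 56.7 N/m
T = 2π√(m/k_eq) = 2π√(0.75/56.7) = 0.7226 s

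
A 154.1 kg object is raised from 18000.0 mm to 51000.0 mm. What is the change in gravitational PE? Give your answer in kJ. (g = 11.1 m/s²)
ΔPE = mg(h₂ − h₁) = 154.1 kg × 11.1 m/s² × (51 − 18) m = 5.645e+04 J = 56.45 kJ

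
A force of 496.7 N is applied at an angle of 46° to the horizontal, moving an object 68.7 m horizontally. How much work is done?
W = Fd cosθ = 496.7×68.7×cos(46°) = 23704.0 J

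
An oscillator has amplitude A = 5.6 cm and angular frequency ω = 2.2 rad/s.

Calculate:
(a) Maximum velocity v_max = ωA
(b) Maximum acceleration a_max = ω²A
v_max = ωA = 2.2×0.056 = 0.1232 m/s
a_max = ω²A = 2.2²×0.056 = 0.271 m/s²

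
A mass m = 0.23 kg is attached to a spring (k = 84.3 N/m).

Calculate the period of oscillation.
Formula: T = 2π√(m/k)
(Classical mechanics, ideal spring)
T = 2π√(m/k) = 2π√(0.23/84.3) = 0.3282 s; f = 1/T = 3.047 Hz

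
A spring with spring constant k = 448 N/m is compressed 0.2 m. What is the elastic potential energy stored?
PE = ½kx² = ½×448×0.2² = 8.96 J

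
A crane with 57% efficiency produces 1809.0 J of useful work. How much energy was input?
W_in = W_out/η = 1809.0/0.57 = 3173.7 J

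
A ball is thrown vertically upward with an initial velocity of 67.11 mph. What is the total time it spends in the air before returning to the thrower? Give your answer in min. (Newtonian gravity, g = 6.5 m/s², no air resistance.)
t_total = 2v₀/g (with unit conversion) = 0.1539 min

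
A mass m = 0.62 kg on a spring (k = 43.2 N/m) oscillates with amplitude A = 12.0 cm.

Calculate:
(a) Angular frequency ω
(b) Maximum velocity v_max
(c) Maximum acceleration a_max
ω = √(k/m) = √(43.2/0.62) = 8.347 rad/s
v_max = ωA = 8.347×0.12 = 1.002 m/s
a_max = ω²A = 8.347²×0.12 = 8.361 m/s²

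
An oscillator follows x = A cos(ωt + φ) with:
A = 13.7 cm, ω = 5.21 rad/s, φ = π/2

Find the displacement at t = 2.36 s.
x = A cos(ωt + φ) = 13.7×cos(5.21×2.36 + π/2) = 3.664 cm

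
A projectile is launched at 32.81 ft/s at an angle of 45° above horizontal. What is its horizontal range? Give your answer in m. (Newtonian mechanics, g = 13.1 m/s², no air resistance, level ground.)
R = v₀² sin(2θ) / g (with unit conversion) = 7.634 m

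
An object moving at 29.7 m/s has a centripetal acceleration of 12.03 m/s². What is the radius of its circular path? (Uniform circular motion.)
r = v²/a_c = 29.7²/12.03 = 73.32 m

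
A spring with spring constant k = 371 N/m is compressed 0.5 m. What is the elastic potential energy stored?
PE = ½kx² = ½×371×0.5² = 46.38 J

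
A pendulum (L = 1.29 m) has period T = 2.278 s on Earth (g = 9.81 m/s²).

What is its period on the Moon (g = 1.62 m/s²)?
T = 2π√(L/g), so T_moon/T_earth = √(g_earth/g_moon)
T_moon = 2π√(1.29/1.62) = 5.607 s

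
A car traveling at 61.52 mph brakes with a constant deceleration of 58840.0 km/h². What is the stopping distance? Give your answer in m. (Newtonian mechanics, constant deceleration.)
d = v₀² / (2a) (with unit conversion) = 83.3 m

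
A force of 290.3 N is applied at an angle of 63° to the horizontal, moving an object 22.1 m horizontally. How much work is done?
W = Fd cosθ = 290.3×22.1×cos(63°) = 2912.6 J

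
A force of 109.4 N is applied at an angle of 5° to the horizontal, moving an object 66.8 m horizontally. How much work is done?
W = Fd cosθ = 109.4×66.8×cos(5°) = 7280.1 J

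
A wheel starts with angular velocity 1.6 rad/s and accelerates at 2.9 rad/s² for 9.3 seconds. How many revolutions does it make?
θ = ω₀t + ½αt² = 1.6×9.3 + ½×2.9×9.3² = 140.29 rad
Revolutions = θ/(2π) = 140.29/(2π) = 22.33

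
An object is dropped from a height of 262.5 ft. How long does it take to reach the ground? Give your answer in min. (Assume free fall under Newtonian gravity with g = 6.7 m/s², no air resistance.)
t = √(2h/g) (with unit conversion) = 0.08145 min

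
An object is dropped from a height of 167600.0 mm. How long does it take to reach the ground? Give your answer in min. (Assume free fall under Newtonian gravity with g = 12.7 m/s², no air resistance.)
t = √(2h/g) (with unit conversion) = 0.08562 min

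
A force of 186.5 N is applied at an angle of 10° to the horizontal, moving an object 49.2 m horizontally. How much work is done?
W = Fd cosθ = 186.5×49.2×cos(10°) = 9036.4 J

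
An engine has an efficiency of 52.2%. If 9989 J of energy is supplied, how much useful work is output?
W_out = η × W_in = 0.522 × 9989 = 5214.3 J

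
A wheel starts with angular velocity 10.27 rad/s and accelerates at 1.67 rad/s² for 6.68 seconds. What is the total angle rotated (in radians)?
θ = ω₀t + ½αt² = 10.27×6.68 + ½×1.67×6.68² = 105.86 rad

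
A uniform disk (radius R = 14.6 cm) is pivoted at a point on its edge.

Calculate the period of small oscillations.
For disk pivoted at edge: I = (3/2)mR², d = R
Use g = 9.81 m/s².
I/m = (3/2)R² = 0.03197 m²; d = R = 0.146 m
T = 2π√((3/2)R²/(gR)) = 2π√(3R/(2g)) = 0.9388 s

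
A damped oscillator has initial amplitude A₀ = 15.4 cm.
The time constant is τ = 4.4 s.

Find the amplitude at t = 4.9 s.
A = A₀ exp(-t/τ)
A = A₀ exp(−t/τ) = 15.4×exp(−4.9/4.4) = 5.057 cm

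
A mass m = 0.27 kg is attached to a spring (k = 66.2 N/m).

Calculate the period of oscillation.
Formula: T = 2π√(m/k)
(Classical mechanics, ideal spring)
T = 2π√(m/k) = 2π√(0.27/66.2) = 0.4013 s; f = 1/T = 2.492 Hz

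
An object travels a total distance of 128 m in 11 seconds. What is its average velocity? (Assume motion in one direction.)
v_avg = Δd / Δt = 128 / 11 = 11.64 m/s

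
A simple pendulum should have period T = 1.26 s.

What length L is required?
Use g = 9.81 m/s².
T = 2π√(L/g) → L = g(T/2π)² = 9.81×(1.26/2π)² = 0.3945 m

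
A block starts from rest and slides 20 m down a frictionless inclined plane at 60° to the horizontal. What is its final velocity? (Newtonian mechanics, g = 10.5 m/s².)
a = g sin(θ) = 10.5 × sin(60°) = 9.09 m/s²
v = √(2ad) = √(2 × 9.09 × 20) = 19.07 m/s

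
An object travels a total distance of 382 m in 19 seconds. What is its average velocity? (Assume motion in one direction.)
v_avg = Δd / Δt = 382 / 19 = 20.11 m/s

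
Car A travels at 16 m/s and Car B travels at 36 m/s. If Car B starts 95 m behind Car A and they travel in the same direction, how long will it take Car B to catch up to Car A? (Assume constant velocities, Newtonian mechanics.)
Relative speed: v_rel = 36 - 16 = 20 m/s
Time to catch: t = d₀/v_rel = 95/20 = 4.75 s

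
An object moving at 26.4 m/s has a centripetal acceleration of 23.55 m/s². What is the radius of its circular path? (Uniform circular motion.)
r = v²/a_c = 26.4²/23.55 = 29.59 m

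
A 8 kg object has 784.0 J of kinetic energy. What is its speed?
KE = ½mv² → v = √(2KE/m) = √(2×784.0/8) = 14.0 m/s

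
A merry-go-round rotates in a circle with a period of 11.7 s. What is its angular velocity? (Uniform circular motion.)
ω = 2π/T = 2π/11.7 = 0.537 rad/s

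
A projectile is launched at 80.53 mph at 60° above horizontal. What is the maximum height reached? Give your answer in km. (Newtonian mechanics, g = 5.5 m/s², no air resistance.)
H = v₀²sin²(θ)/(2g) (with unit conversion) = 0.08836 km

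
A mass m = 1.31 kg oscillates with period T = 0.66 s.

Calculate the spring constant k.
T = 2π√(m/k) → k = m(2π/T)² = 1.31×(2π/0.66)² = 118.7 N/m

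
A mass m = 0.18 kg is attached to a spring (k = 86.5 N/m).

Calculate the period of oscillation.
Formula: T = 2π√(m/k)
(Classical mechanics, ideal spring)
T = 2π√(m/k) = 2π√(0.18/86.5) = 0.2866 s; f = 1/T = 3.489 Hz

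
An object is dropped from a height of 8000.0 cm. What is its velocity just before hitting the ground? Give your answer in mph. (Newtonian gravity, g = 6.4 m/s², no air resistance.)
v = √(2gh) (with unit conversion) = 71.58 mph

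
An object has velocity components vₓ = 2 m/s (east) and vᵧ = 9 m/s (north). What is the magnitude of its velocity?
|v| = √(vₓ² + vᵧ²) = √(2² + 9²) = √(85) = 9.22 m/s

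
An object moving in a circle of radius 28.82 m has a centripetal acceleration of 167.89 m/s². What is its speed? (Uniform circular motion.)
v = √(a_c × r) = √(167.89 × 28.82) = 69.56 m/s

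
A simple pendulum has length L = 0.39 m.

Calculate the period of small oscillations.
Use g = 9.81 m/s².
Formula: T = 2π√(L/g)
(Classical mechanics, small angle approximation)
T = 2π√(L/g) = 2π√(0.39/9.81) = 1.253 s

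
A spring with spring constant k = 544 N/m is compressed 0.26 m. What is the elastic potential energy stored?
PE = ½kx² = ½×544×0.26² = 18.39 J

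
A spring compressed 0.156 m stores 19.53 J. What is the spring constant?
PE = ½kx² → k = 2PE/x² = 2×19.53/0.156² = 1605.0 N/m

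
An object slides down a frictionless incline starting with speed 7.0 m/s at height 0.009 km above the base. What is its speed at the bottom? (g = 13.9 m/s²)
½mv₀² + mgh = ½mv² → v = √(v₀² + 2gh) = √(7² + 2×13.9×9) = 17.3 m/s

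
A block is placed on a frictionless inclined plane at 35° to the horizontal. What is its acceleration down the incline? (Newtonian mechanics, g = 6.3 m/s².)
a = g sin(θ) = 6.3 × sin(35°) = 6.3 × 0.5736 = 3.61 m/s²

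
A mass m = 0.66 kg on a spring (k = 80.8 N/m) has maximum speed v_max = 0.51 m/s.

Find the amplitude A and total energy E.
½mv²_max = ½kA² → A = v_max√(m/k) = 0.51×√(0.66/80.8) = 0.04609 m = 4.609 cm
E = ½mv²_max = ½×0.66×0.51² = 0.08583 J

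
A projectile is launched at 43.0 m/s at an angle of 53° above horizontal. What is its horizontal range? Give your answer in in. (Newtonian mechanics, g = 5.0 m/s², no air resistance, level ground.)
R = v₀² sin(2θ) / g (with unit conversion) = 14000.0 in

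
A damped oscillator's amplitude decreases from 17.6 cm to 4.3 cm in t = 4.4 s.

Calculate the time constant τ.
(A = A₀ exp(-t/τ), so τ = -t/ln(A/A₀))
A/A₀ = 4.3/17.6 = 0.2443; ln(A/A₀) = -1.409
τ = −t/ln(A/A₀) = −4.4/-1.409 = 3.122 s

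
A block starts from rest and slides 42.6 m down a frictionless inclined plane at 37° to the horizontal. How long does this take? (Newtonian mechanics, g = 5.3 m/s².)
a = g sin(θ) = 5.3 × sin(37°) = 3.19 m/s²
t = √(2d/a) = √(2 × 42.6 / 3.19) = 5.17 s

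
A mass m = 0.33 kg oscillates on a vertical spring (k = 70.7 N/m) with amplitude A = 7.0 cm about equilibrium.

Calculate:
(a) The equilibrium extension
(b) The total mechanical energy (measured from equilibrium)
x_eq = mg/k = 0.33×9.81/70.7 = 0.04579 m = 4.579 cm
E = ½kA² = ½×70.7×(0.07)² = 0.1732 J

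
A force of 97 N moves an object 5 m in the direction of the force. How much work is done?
W = Fd = 97×5 = 485.0 J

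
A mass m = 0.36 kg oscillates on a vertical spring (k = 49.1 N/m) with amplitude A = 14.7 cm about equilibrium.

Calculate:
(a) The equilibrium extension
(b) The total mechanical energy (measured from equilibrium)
x_eq = mg/k = 0.36×9.81/49.1 = 0.07193 m = 7.193 cm
E = ½kA² = ½×49.1×(0.147)² = 0.5305 J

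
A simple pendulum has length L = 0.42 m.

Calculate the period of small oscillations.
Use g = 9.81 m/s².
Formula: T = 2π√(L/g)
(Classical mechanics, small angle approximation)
T = 2π√(L/g) = 2π√(0.42/9.81) = 1.3 s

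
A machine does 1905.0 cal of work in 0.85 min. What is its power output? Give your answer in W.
P = W/t = 7971 J / 51 s = 156.3 W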